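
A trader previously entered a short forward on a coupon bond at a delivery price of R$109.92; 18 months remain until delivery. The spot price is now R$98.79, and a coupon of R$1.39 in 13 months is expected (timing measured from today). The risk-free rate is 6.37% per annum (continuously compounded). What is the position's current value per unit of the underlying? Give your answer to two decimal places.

R$2.41

PV(remaining coupons) I = 1.39·e^(−0.0637·13/12) = 1.2973
Current forward F = (S − I)·e^(rT) = (98.79 − 1.2973)·e^(0.0637·18/12) = 97.4927 × 1.100264 = 107.2677
Value (long) = (F − K)·e^(−rT) = (107.2677 − 109.92) × 0.908873 = -2.4106
Short position value = −(long value) = R$2.41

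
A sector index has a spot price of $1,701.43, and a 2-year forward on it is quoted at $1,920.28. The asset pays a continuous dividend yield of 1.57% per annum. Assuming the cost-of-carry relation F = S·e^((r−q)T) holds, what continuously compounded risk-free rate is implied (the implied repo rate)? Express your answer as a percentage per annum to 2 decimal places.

7.62%

From F = S·e^((r−q)T): (r − q) = ln(F/S)/T
ln(1920.28/1701.43) = ln(1.128627) = 0.121002
(r − q) = 0.121002 / (2) = 0.060501
r = ln(F/S)/T + q = 0.060501 + 0.0157 = 0.076201
r = 7.62%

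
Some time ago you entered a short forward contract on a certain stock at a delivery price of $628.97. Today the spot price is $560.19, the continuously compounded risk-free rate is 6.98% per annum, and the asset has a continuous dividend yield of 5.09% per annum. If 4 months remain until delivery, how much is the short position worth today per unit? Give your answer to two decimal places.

$63.74

Current fair forward for the remaining 4 months: F = S·e^((r − q)·T), (r − q) = 0.0698 − 0.0509 = 0.0189
F = 560.19 · e^(0.0189 × 4/12) = 560.19 × 1.006320 = 563.7304
Value of long forward = (F − K)·e^(−rT) = (563.7304 − 628.97) · e^(−0.0698·4/12)
= -65.2396 × 0.977002 = -63.74
Short position value = −(long value) = $63.74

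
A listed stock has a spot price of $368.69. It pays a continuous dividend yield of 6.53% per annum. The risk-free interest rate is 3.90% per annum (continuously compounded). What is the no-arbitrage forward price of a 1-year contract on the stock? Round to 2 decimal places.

F = S·e^((r − q)T) = 368.69 · e^((0.0390 − 0.0653) × 1)
= 368.69 · e^-0.026300 = 368.69 × 0.974043
F = $359.12

$359.12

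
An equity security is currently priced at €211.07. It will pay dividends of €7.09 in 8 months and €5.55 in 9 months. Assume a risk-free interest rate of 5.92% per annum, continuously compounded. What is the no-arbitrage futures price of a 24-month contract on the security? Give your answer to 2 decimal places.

PV(dividends) I = 7.09·e^(−0.0592·8/12) + 5.55·e^(−0.0592·9/12)
I = 6.8156 + 5.3090 = 12.1246
F = (S − I)·e^(rT) = (211.07 − 12.1246) · e^(0.0592·24/12)
= 198.9454 · e^0.118400 = 198.9454 × 1.125694 = €223.95

€223.95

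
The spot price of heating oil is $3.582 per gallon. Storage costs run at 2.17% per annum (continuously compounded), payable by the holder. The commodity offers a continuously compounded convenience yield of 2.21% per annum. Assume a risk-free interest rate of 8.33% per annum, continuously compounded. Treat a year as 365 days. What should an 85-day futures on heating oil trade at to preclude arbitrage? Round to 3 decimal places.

Net carry = r + u − y = 0.0833 + 0.0217 − 0.0221 = 0.0829
F = S·e^((r+u−y)T) = 3.582 · e^(0.0829 × 85/365) = 3.582 · e^0.019305
= 3.582 × 1.019493 = $3.652 per gallon

$3.652 per gallon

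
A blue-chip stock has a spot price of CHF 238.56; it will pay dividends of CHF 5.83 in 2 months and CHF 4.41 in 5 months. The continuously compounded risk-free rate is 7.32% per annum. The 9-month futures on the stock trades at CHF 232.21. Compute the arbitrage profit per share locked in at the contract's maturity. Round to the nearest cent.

PV(dividends) I = 5.83·e^(−0.0732·2/12) + 4.41·e^(−0.0732·5/12) = 10.0368
Fair futures F* = (S − I)·e^(rT) = (238.56 − 10.0368)·e^0.054900 = 228.5232 × 1.056435 = 241.4199
Market CHF 232.21 < fair 241.4199: forward underpriced → reverse cash-and-carry (short the stock, invest proceeds at r, pay the dividends, go long the forward).
Profit at T = |F_mkt − F*| = |232.21 − 241.4199| = CHF 9.21 per share

CHF 9.21 per share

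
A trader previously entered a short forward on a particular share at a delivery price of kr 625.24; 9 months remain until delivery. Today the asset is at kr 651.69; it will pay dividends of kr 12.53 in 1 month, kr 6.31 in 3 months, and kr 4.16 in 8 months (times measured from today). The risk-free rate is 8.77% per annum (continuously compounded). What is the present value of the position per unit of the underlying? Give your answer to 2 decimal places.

-kr 43.72

PV(remaining dividends) I = 12.53·e^(−0.0877·1/12) + 6.31·e^(−0.0877·3/12) + 4.16·e^(−0.0877·8/12) = 22.5357
Current forward F = (S − I)·e^(rT) = (651.69 − 22.5357)·e^(0.0877·9/12) = 629.1543 × 1.067986 = 671.9280
Value (long) = (F − K)·e^(−rT) = (671.9280 − 625.24) × 0.936342 = 43.7159
Short position value = −(long value) = -kr 43.72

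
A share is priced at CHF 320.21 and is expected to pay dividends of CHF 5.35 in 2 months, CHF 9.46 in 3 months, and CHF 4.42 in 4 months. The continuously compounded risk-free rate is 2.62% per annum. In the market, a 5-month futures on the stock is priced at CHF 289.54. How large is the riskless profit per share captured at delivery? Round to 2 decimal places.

PV(dividends) I = 5.35·e^(−0.0262·2/12) + 9.46·e^(−0.0262·3/12) + 4.42·e^(−0.0262·4/12) = 19.1065
Fair futures F* = (S − I)·e^(rT) = (320.21 − 19.1065)·e^0.010917 = 301.1035 × 1.010977 = 304.4087
Market CHF 289.54 < fair 304.4087: forward underpriced → reverse cash-and-carry (short the stock, invest proceeds at r, pay the dividends, go long the forward).
Profit at T = |F_mkt − F*| = |289.54 − 304.4087| = CHF 14.87 per share

CHF 14.87 per share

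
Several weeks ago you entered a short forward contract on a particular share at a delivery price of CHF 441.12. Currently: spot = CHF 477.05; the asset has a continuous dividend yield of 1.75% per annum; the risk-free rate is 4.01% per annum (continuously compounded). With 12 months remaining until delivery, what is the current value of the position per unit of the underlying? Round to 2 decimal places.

-CHF 44.99

Current fair forward for the remaining 12 months: F = S·e^((r − q)·T), (r − q) = 0.0401 − 0.0175 = 0.0226
F = 477.05 · e^(0.0226 × 12/12) = 477.05 × 1.022857 = 487.9539
Value of long forward = (F − K)·e^(−rT) = (487.9539 − 441.12) · e^(−0.0401·12/12)
= 46.8339 × 0.960693 = 44.99
Short position value = −(long value) = -CHF 44.99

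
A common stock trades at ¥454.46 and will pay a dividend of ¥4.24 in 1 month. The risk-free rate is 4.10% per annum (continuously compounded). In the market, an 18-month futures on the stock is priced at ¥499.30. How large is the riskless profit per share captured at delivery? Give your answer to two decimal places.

¥20.51 per share

PV(dividends) I = 4.24·e^(−0.0410·1/12) = 4.2255
Fair futures F* = (S − I)·e^(rT) = (454.46 − 4.2255)·e^0.061500 = 450.2345 × 1.063430 = 478.7929
Market ¥499.30 > fair 478.7929: forward overpriced → cash-and-carry (borrow at r, buy the stock and collect the dividends, short the forward).
Profit at T = |F_mkt − F*| = |499.30 − 478.7929| = ¥20.51 per share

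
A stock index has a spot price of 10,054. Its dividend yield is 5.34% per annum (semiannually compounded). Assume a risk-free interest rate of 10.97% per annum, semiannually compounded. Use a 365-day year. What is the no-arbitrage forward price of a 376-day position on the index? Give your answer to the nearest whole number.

F = S · (1+r/2)^(2T) / (1+q/2)^(2T)
= 10054 × 1.116296 / 1.055788 = 10054 × 1.057311
F = 10,630

10,630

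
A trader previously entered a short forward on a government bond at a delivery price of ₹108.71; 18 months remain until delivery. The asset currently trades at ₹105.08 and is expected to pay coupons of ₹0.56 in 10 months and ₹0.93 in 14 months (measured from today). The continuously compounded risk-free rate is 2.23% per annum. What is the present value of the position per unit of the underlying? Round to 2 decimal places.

₹1.51

PV(remaining coupons) I = 0.56·e^(−0.0223·10/12) + 0.93·e^(−0.0223·14/12) = 1.4558
Current forward F = (S − I)·e^(rT) = (105.08 − 1.4558)·e^(0.0223·18/12) = 103.6242 × 1.034016 = 107.1491
Value (long) = (F − K)·e^(−rT) = (107.1491 − 108.71) × 0.967103 = -1.5096
Short position value = −(long value) = ₹1.51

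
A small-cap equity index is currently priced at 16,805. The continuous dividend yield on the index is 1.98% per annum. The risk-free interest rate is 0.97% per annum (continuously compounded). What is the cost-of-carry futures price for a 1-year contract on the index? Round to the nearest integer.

16,636

F = S·e^((r − q)T) = 16805 · e^((0.0097 − 0.0198) × 1)
= 16805 · e^-0.010100 = 16805 × 0.989951
F = 16,636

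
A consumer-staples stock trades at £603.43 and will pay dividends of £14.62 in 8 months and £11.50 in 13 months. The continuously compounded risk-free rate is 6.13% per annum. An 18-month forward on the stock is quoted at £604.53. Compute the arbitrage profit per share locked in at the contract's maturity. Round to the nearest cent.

£29.83 per share

PV(dividends) I = 14.62·e^(−0.0613·8/12) + 11.50·e^(−0.0613·13/12) = 24.7957
Fair forward F* = (S − I)·e^(rT) = (603.43 − 24.7957)·e^0.091950 = 578.6343 × 1.096310 = 634.3626
Market £604.53 < fair 634.3626: forward underpriced → reverse cash-and-carry (short the stock, invest proceeds at r, pay the dividends, go long the forward).
Profit at T = |F_mkt − F*| = |604.53 − 634.3626| = £29.83 per share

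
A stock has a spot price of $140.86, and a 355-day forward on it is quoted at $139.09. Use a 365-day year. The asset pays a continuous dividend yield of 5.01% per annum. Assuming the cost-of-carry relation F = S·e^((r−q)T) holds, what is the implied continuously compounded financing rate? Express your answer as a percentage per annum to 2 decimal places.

From F = S·e^((r−q)T): (r − q) = ln(F/S)/T
ln(139.09/140.86) = ln(0.987434) = -0.012646
(r − q) = -0.012646 / (355/365) = -0.013002
r = ln(F/S)/T + q = -0.013002 + 0.0501 = 0.037098
r = 3.71%

3.71%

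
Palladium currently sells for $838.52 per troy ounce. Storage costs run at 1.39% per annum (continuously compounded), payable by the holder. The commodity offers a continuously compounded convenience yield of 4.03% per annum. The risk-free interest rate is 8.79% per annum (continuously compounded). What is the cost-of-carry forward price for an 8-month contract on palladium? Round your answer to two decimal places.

$873.61 per troy ounce

Net carry = r + u − y = 0.0879 + 0.0139 − 0.0403 = 0.0615
F = S·e^((r+u−y)T) = 838.52 · e^(0.0615 × 8/12) = 838.52 · e^0.041000
= 838.52 × 1.041852 = $873.61 per troy ounce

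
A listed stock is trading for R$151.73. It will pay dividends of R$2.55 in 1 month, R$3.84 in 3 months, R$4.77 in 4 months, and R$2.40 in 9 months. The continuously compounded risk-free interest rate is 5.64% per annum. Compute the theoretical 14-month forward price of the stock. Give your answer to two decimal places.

PV(dividends) I = 2.55·e^(−0.0564·1/12) + 3.84·e^(−0.0564·3/12) + 4.77·e^(−0.0564·4/12) + 2.40·e^(−0.0564·9/12)
I = 2.5380 + 3.7862 + 4.6812 + 2.3006 = 13.3060
F = (S − I)·e^(rT) = (151.73 − 13.3060) · e^(0.0564·14/12)
= 138.4240 · e^0.065800 = 138.4240 × 1.068013 = R$147.84

R$147.84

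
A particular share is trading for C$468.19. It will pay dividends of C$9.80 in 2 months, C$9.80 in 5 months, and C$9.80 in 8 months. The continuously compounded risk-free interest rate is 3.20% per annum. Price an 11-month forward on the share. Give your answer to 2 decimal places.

PV(dividends) I = 9.80·e^(−0.0320·2/12) + 9.80·e^(−0.0320·5/12) + 9.80·e^(−0.0320·8/12)
I = 9.7479 + 9.6702 + 9.5931 = 29.0112
F = (S − I)·e^(rT) = (468.19 − 29.0112) · e^(0.0320·11/12)
= 439.1788 · e^0.029333 = 439.1788 × 1.029767 = C$452.25

C$452.25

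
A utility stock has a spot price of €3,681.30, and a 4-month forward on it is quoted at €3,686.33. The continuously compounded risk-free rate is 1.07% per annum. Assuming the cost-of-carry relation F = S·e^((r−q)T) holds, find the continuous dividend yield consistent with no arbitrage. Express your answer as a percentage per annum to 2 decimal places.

0.66%

From F = S·e^((r−q)T): (r − q) = ln(F/S)/T
ln(3686.33/3681.30) = ln(1.001366) = 0.001365
(r − q) = 0.001365 / (4/12) = 0.004095
q = r − ln(F/S)/T = 0.0107 − 0.004095 = 0.006605
q = 0.66%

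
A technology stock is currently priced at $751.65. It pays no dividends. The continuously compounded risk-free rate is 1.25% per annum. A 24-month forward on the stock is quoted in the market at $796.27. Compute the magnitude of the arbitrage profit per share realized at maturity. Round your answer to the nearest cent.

Fair forward: F* = S·e^(carry·T), with carry = r = 0.0125
F* = 751.65 · e^(0.0125 × 24/12) = 751.65 · e^0.025000 = 751.65 × 1.025315 = $770.6780
Market $796.27 > fair $770.6780: forward overpriced → cash-and-carry (buy spot, short the forward).
At maturity, profit = |F_mkt − F*| = |796.27 − 770.6780| = $25.59 per share

$25.59 per share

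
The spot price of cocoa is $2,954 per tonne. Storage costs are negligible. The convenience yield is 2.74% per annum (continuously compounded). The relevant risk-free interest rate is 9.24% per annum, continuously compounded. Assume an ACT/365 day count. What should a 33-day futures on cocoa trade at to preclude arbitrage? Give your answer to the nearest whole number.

Net carry = r + u − y = 0.0924 + 0.0000 − 0.0274 = 0.0650
F = S·e^((r+u−y)T) = 2954 · e^(0.0650 × 33/365) = 2954 · e^0.005877
= 2954 × 1.005894 = $2,971 per tonne

$2,971 per tonne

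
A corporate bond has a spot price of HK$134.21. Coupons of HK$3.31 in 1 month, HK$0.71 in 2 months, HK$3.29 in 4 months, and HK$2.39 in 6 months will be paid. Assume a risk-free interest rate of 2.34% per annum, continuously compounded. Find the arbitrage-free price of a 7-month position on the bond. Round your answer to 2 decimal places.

PV(coupons) I = 3.31·e^(−0.0234·1/12) + 0.71·e^(−0.0234·2/12) + 3.29·e^(−0.0234·4/12) + 2.39·e^(−0.0234·6/12)
I = 3.3036 + 0.7072 + 3.2644 + 2.3622 = 9.6374
F = (S − I)·e^(rT) = (134.21 − 9.6374) · e^(0.0234·7/12)
= 124.5726 · e^0.013650 = 124.5726 × 1.013744 = HK$126.28

HK$126.28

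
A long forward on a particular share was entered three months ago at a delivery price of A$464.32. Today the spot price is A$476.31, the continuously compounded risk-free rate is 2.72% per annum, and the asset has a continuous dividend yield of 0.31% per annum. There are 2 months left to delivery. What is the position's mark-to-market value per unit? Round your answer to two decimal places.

A$13.84

Current fair forward for the remaining 2 months: F = S·e^((r − q)·T), (r − q) = 0.0272 − 0.0031 = 0.0241
F = 476.31 · e^(0.0241 × 2/12) = 476.31 × 1.004025 = 478.2271
Value of long forward = (F − K)·e^(−rT) = (478.2271 − 464.32) · e^(−0.0272·2/12)
= 13.9071 × 0.995477 = 13.84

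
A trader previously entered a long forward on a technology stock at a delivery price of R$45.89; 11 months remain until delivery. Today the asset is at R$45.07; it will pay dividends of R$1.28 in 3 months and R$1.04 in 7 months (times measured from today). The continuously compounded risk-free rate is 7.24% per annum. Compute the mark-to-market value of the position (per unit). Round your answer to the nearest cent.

-R$0.13

PV(remaining dividends) I = 1.28·e^(−0.0724·3/12) + 1.04·e^(−0.0724·7/12) = 2.2540
Current forward F = (S − I)·e^(rT) = (45.07 − 2.2540)·e^(0.0724·11/12) = 42.8160 × 1.068618 = 45.7539
Value (long) = (F − K)·e^(−rT) = (45.7539 − 45.89) × 0.935788 = -0.1274
Value = -R$0.13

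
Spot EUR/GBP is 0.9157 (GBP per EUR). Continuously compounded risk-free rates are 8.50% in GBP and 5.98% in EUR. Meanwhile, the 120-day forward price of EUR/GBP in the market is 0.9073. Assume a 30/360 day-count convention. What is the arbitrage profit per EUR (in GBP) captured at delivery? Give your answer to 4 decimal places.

Fair forward: F* = S·e^(carry·T), with carry = (r_GBP − r_EUR) = 0.0850 − 0.0598 = 0.0252
F* = 0.9157 · e^(0.0252 × 120/360) = 0.9157 · e^0.008400 = 0.9157 × 1.008435 = 0.9234
Market 0.9073 < fair 0.9234: forward underpriced → reverse cash-and-carry (short spot, go long the forward).
At maturity, profit = |F_mkt − F*| = |0.9073 − 0.9234| = 0.0161 per EUR (in GBP)

0.0161 per EUR (in GBP)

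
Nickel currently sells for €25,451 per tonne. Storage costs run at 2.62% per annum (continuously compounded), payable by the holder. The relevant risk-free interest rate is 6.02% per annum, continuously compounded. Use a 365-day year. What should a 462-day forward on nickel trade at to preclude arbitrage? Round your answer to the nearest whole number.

€28,392 per tonne

Net carry = r + u − y = 0.0602 + 0.0262 − 0.0000 = 0.0864
F = S·e^((r+u−y)T) = 25451 · e^(0.0864 × 462/365) = 25451 · e^0.109361
= 25451 × 1.115565 = €28,392 per tonne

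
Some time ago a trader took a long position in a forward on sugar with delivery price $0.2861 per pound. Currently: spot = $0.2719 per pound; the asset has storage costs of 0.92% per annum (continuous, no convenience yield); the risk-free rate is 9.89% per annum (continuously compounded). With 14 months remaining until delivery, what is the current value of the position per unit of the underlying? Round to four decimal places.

$0.0199 per pound

Current fair forward for the remaining 14 months: F = S·e^((r + u)·T), (r + u) = 0.0989 + 0.0092 = 0.1081
F = 0.2719 · e^(0.1081 × 14/12) = 0.2719 × 1.134415 = 0.3084
Value of long forward = (F − K)·e^(−rT) = (0.3084 − 0.2861) · e^(−0.0989·14/12)
= 0.0223 × 0.891025 = 0.0199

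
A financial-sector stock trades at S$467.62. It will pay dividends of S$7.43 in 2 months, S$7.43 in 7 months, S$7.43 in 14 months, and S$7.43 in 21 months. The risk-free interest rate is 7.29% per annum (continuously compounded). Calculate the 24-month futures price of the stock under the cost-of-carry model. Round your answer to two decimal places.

S$508.83

PV(dividends) I = 7.43·e^(−0.0729·2/12) + 7.43·e^(−0.0729·7/12) + 7.43·e^(−0.0729·14/12) + 7.43·e^(−0.0729·21/12)
I = 7.3403 + 7.1207 + 6.8242 + 6.5401 = 27.8253
F = (S − I)·e^(rT) = (467.62 − 27.8253) · e^(0.0729·24/12)
= 439.7947 · e^0.145800 = 439.7947 × 1.156965 = S$508.83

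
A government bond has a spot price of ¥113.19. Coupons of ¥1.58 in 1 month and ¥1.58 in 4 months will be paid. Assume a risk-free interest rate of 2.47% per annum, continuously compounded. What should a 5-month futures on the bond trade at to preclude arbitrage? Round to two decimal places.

PV(coupons) I = 1.58·e^(−0.0247·1/12) + 1.58·e^(−0.0247·4/12)
I = 1.5768 + 1.5670 = 3.1438
F = (S − I)·e^(rT) = (113.19 − 3.1438) · e^(0.0247·5/12)
= 110.0462 · e^0.010292 = 110.0462 × 1.010345 = ¥111.18

¥111.18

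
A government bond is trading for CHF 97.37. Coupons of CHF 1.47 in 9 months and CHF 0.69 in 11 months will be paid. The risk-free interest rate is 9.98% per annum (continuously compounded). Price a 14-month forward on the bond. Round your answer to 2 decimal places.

CHF 107.15

PV(coupons) I = 1.47·e^(−0.0998·9/12) + 0.69·e^(−0.0998·11/12)
I = 1.3640 + 0.6297 = 1.9937
F = (S − I)·e^(rT) = (97.37 − 1.9937) · e^(0.0998·14/12)
= 95.3763 · e^0.116433 = 95.3763 × 1.123482 = CHF 107.15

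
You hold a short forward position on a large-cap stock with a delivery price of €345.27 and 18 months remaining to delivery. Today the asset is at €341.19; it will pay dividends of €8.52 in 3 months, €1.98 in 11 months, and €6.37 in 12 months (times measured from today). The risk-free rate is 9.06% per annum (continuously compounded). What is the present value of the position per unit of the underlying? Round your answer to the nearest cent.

PV(remaining dividends) I = 8.52·e^(−0.0906·3/12) + 1.98·e^(−0.0906·11/12) + 6.37·e^(−0.0906·12/12) = 15.9696
Current forward F = (S − I)·e^(rT) = (341.19 − 15.9696)·e^(0.0906·18/12) = 325.2204 × 1.145567 = 372.5618
Value (long) = (F − K)·e^(−rT) = (372.5618 − 345.27) × 0.872930 = 23.8238
Short position value = −(long value) = -€23.82

-€23.82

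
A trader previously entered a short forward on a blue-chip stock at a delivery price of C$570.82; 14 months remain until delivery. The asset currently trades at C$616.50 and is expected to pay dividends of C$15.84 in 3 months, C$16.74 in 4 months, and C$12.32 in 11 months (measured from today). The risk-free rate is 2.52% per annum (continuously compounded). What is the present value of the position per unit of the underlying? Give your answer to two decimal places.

-C$17.84

PV(remaining dividends) I = 15.84·e^(−0.0252·3/12) + 16.74·e^(−0.0252·4/12) + 12.32·e^(−0.0252·11/12) = 44.3792
Current forward F = (S − I)·e^(rT) = (616.50 − 44.3792)·e^(0.0252·14/12) = 572.1208 × 1.029836 = 589.1906
Value (long) = (F − K)·e^(−rT) = (589.1906 − 570.82) × 0.971028 = 17.8384
Short position value = −(long value) = -C$17.84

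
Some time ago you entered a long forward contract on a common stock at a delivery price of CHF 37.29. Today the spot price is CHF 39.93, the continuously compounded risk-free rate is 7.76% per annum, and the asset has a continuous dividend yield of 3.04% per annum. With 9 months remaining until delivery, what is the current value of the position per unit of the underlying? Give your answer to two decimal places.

Current fair forward for the remaining 9 months: F = S·e^((r − q)·T), (r − q) = 0.0776 − 0.0304 = 0.0472
F = 39.93 · e^(0.0472 × 9/12) = 39.93 × 1.036034 = 41.3688
Value of long forward = (F − K)·e^(−rT) = (41.3688 − 37.29) · e^(−0.0776·9/12)
= 4.0788 × 0.943461 = 3.85

CHF 3.85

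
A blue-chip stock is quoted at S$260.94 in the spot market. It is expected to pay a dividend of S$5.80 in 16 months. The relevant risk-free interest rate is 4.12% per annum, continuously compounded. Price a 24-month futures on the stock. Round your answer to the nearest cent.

S$277.39

PV(dividends) I = 5.80·e^(−0.0412·16/12)
I = 5.4900
F = (S − I)·e^(rT) = (260.94 − 5.4900) · e^(0.0412·24/12)
= 255.4500 · e^0.082400 = 255.4500 × 1.085890 = S$277.39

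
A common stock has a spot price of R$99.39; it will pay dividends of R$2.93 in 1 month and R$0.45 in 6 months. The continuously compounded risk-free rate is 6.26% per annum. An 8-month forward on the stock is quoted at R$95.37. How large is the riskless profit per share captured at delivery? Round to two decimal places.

R$4.76 per share

PV(dividends) I = 2.93·e^(−0.0626·1/12) + 0.45·e^(−0.0626·6/12) = 3.3509
Fair forward F* = (S − I)·e^(rT) = (99.39 − 3.3509)·e^0.041733 = 96.0391 × 1.042616 = 100.1319
Market R$95.37 < fair 100.1319: forward underpriced → reverse cash-and-carry (short the stock, invest proceeds at r, pay the dividends, go long the forward).
Profit at T = |F_mkt − F*| = |95.37 − 100.1319| = R$4.76 per share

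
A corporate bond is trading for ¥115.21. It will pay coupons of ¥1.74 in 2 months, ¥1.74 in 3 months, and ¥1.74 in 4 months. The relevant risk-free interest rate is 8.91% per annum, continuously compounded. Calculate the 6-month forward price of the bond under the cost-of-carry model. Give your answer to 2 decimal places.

PV(coupons) I = 1.74·e^(−0.0891·2/12) + 1.74·e^(−0.0891·3/12) + 1.74·e^(−0.0891·4/12)
I = 1.7144 + 1.7017 + 1.6891 = 5.1052
F = (S − I)·e^(rT) = (115.21 − 5.1052) · e^(0.0891·6/12)
= 110.1048 · e^0.044550 = 110.1048 × 1.045557 = ¥115.12

¥115.12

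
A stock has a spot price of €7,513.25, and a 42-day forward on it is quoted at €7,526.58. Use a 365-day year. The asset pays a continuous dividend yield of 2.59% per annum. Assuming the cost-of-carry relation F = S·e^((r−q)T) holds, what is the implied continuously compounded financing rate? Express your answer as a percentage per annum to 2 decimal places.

4.13%

From F = S·e^((r−q)T): (r − q) = ln(F/S)/T
ln(7526.58/7513.25) = ln(1.001774) = 0.001772
(r − q) = 0.001772 / (42/365) = 0.015400
r = ln(F/S)/T + q = 0.015400 + 0.0259 = 0.041300
r = 4.13%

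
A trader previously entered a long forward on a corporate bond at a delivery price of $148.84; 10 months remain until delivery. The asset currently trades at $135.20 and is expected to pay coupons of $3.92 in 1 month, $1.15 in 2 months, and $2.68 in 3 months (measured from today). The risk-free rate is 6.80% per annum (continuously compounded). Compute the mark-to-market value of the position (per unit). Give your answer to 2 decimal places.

PV(remaining coupons) I = 3.92·e^(−0.0680·1/12) + 1.15·e^(−0.0680·2/12) + 2.68·e^(−0.0680·3/12) = 7.6697
Current forward F = (S − I)·e^(rT) = (135.20 − 7.6697)·e^(0.0680·10/12) = 127.5303 × 1.058303 = 134.9657
Value (long) = (F − K)·e^(−rT) = (134.9657 − 148.84) × 0.944909 = -13.1100
Value = -$13.11

-$13.11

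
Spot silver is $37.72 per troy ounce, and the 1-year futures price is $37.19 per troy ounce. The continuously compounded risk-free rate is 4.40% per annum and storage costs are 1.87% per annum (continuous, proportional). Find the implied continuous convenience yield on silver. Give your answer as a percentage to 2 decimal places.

F = S·e^((r+u−y)T) ⇒ (r+u−y) = ln(F/S)/T
ln(37.19/37.72) = -0.014151; /T ⇒ -0.014151
y = r + u − ln(F/S)/T = 0.0440 + 0.0187 + 0.014151 = 0.076851
y = 7.69%

7.69%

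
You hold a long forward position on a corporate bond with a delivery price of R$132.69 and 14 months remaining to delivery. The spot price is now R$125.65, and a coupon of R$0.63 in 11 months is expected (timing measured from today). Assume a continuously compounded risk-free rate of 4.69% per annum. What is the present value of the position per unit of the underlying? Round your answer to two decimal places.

PV(remaining coupons) I = 0.63·e^(−0.0469·11/12) = 0.6035
Current forward F = (S − I)·e^(rT) = (125.65 − 0.6035)·e^(0.0469·14/12) = 125.0465 × 1.056241 = 132.0792
Value (long) = (F − K)·e^(−rT) = (132.0792 − 132.69) × 0.946753 = -0.5783
Value = -R$0.58

-R$0.58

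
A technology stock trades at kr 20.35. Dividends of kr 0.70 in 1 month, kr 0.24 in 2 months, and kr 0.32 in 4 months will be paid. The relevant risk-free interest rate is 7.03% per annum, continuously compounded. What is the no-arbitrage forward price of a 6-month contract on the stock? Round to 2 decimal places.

PV(dividends) I = 0.70·e^(−0.0703·1/12) + 0.24·e^(−0.0703·2/12) + 0.32·e^(−0.0703·4/12)
I = 0.6959 + 0.2372 + 0.3126 = 1.2457
F = (S − I)·e^(rT) = (20.35 − 1.2457) · e^(0.0703·6/12)
= 19.1043 · e^0.035150 = 19.1043 × 1.035775 = kr 19.79

kr 19.79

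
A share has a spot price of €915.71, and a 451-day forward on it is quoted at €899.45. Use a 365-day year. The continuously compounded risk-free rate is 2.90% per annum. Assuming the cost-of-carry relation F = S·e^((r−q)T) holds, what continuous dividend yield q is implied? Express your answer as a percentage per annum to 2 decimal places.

4.35%

From F = S·e^((r−q)T): (r − q) = ln(F/S)/T
ln(899.45/915.71) = ln(0.982243) = -0.017917
(r − q) = -0.017917 / (451/365) = -0.014500
q = r − ln(F/S)/T = 0.0290 + 0.014500 = 0.043500
q = 4.35%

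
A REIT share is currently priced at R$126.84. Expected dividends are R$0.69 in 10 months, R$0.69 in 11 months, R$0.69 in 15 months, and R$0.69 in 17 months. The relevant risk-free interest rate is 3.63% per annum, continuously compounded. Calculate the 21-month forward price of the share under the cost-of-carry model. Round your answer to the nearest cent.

R$132.33

PV(dividends) I = 0.69·e^(−0.0363·10/12) + 0.69·e^(−0.0363·11/12) + 0.69·e^(−0.0363·15/12) + 0.69·e^(−0.0363·17/12)
I = 0.6694 + 0.6674 + 0.6594 + 0.6554 = 2.6516
F = (S − I)·e^(rT) = (126.84 − 2.6516) · e^(0.0363·21/12)
= 124.1884 · e^0.063525 = 124.1884 × 1.065586 = R$132.33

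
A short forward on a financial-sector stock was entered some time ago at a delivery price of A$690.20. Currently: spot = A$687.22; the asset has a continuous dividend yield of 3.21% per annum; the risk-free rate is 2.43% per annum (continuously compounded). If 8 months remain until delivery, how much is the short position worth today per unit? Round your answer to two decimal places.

Current fair forward for the remaining 8 months: F = S·e^((r − q)·T), (r − q) = 0.0243 − 0.0321 = -0.0078
F = 687.22 · e^(-0.0078 × 8/12) = 687.22 × 0.994813 = 683.6554
Value of long forward = (F − K)·e^(−rT) = (683.6554 − 690.20) · e^(−0.0243·8/12)
= -6.5446 × 0.983931 = -6.44
Short position value = −(long value) = A$6.44

A$6.44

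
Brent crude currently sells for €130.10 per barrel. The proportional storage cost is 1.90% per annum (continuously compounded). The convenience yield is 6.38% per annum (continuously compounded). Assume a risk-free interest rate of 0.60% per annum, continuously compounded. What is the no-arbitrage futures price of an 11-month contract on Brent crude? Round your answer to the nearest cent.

Net carry = r + u − y = 0.0060 + 0.0190 − 0.0638 = -0.0388
F = S·e^((r+u−y)T) = 130.10 · e^(-0.0388 × 11/12) = 130.10 · e^-0.035567
= 130.10 × 0.965058 = €125.55 per barrel

€125.55 per barrel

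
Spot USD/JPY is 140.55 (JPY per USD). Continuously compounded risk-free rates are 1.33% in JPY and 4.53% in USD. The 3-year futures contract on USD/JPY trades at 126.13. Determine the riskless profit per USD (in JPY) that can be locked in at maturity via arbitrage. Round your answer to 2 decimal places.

1.55 per USD (in JPY)

Fair futures: F* = S·e^(carry·T), with carry = (r_JPY − r_USD) = 0.0133 − 0.0453 = -0.0320
F* = 140.55 · e^(-0.0320 × 3) = 140.55 · e^-0.096000 = 140.55 × 0.908464 = 127.6846
Market 126.13 < fair 127.6846: forward underpriced → reverse cash-and-carry (short spot, go long the forward).
At maturity, profit = |F_mkt − F*| = |126.13 − 127.6846| = 1.55 per USD (in JPY)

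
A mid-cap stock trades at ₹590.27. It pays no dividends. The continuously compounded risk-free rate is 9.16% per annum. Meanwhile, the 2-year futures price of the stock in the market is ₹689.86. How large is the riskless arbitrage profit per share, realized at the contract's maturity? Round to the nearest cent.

₹19.09 per share

Fair futures: F* = S·e^(carry·T), with carry = r = 0.0916
F* = 590.27 · e^(0.0916 × 2) = 590.27 · e^0.183200 = 590.27 × 1.201055 = ₹708.9467
Market ₹689.86 < fair ₹708.9467: forward underpriced → reverse cash-and-carry (short spot, go long the forward).
At maturity, profit = |F_mkt − F*| = |689.86 − 708.9467| = ₹19.09 per share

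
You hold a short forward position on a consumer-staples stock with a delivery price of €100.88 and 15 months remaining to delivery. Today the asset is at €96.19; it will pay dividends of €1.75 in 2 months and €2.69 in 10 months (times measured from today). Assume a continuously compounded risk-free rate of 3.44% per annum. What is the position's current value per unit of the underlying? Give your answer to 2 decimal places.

€4.80

PV(remaining dividends) I = 1.75·e^(−0.0344·2/12) + 2.69·e^(−0.0344·10/12) = 4.3540
Current forward F = (S − I)·e^(rT) = (96.19 − 4.3540)·e^(0.0344·15/12) = 91.8360 × 1.043938 = 95.8711
Value (long) = (F − K)·e^(−rT) = (95.8711 − 100.88) × 0.957911 = -4.7981
Short position value = −(long value) = €4.80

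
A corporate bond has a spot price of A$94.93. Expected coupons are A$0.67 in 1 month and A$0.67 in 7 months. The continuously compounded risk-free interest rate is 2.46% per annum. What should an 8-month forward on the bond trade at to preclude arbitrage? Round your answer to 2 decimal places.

PV(coupons) I = 0.67·e^(−0.0246·1/12) + 0.67·e^(−0.0246·7/12)
I = 0.6686 + 0.6605 = 1.3291
F = (S − I)·e^(rT) = (94.93 − 1.3291) · e^(0.0246·8/12)
= 93.6009 · e^0.016400 = 93.6009 × 1.016535 = A$95.15

A$95.15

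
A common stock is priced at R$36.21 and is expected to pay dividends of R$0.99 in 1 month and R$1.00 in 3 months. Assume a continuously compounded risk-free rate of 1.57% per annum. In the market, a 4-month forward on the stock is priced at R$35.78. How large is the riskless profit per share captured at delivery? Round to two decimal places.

PV(dividends) I = 0.99·e^(−0.0157·1/12) + 1.00·e^(−0.0157·3/12) = 1.9848
Fair forward F* = (S − I)·e^(rT) = (36.21 − 1.9848)·e^0.005233 = 34.2252 × 1.005247 = 34.4048
Market R$35.78 > fair 34.4048: forward overpriced → cash-and-carry (borrow at r, buy the stock and collect the dividends, short the forward).
Profit at T = |F_mkt − F*| = |35.78 − 34.4048| = R$1.38 per share

R$1.38 per share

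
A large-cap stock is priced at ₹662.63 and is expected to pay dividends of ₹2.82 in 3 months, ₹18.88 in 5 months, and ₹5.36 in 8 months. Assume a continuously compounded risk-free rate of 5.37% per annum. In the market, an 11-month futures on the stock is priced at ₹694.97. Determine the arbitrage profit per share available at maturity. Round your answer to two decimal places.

PV(dividends) I = 2.82·e^(−0.0537·3/12) + 18.88·e^(−0.0537·5/12) + 5.36·e^(−0.0537·8/12) = 26.4162
Fair futures F* = (S − I)·e^(rT) = (662.63 − 26.4162)·e^0.049225 = 636.2138 × 1.050457 = 668.3152
Market ₹694.97 > fair 668.3152: forward overpriced → cash-and-carry (borrow at r, buy the stock and collect the dividends, short the forward).
Profit at T = |F_mkt − F*| = |694.97 − 668.3152| = ₹26.65 per share

₹26.65 per share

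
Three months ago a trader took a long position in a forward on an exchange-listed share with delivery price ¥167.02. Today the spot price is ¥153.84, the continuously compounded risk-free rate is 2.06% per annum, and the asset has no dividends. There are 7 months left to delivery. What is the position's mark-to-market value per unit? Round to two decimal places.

Current fair forward for the remaining 7 months: F = S·e^(r·T), r = 0.0206
F = 153.84 · e^(0.0206 × 7/12) = 153.84 × 1.012089 = 155.6998
Value of long forward = (F − K)·e^(−rT) = (155.6998 − 167.02) · e^(−0.0206·7/12)
= -11.3202 × 0.988055 = -11.18

-¥11.18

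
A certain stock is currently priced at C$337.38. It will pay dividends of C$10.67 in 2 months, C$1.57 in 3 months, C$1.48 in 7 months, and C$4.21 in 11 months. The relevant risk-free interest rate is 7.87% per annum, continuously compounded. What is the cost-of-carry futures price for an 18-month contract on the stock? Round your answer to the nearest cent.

PV(dividends) I = 10.67·e^(−0.0787·2/12) + 1.57·e^(−0.0787·3/12) + 1.48·e^(−0.0787·7/12) + 4.21·e^(−0.0787·11/12)
I = 10.5310 + 1.5394 + 1.4136 + 3.9170 = 17.4010
F = (S − I)·e^(rT) = (337.38 − 17.4010) · e^(0.0787·18/12)
= 319.9790 · e^0.118050 = 319.9790 × 1.125300 = C$360.07

C$360.07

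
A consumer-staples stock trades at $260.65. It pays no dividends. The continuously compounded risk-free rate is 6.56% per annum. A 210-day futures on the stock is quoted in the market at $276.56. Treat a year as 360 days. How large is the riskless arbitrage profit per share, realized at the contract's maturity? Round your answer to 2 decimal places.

$5.74 per share

Fair futures: F* = S·e^(carry·T), with carry = r = 0.0656
F* = 260.65 · e^(0.0656 × 210/360) = 260.65 · e^0.038267 = 260.65 × 1.039009 = $270.8177
Market $276.56 > fair $270.8177: forward overpriced → cash-and-carry (buy spot, short the forward).
At maturity, profit = |F_mkt − F*| = |276.56 − 270.8177| = $5.74 per share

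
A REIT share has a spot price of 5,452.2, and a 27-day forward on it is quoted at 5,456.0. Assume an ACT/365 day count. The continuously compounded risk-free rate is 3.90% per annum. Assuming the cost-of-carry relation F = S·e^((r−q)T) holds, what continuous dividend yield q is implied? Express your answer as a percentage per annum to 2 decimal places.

From F = S·e^((r−q)T): (r − q) = ln(F/S)/T
ln(5456.0/5452.2) = ln(1.000697) = 0.000697
(r − q) = 0.000697 / (27/365) = 0.009422
q = r − ln(F/S)/T = 0.0390 − 0.009422 = 0.029578
q = 2.96%

2.96%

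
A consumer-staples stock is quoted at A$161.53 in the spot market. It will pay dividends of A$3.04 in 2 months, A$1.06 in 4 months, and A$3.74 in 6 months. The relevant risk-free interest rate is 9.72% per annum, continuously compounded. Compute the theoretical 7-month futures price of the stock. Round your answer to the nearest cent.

PV(dividends) I = 3.04·e^(−0.0972·2/12) + 1.06·e^(−0.0972·4/12) + 3.74·e^(−0.0972·6/12)
I = 2.9911 + 1.0262 + 3.5626 = 7.5799
F = (S − I)·e^(rT) = (161.53 − 7.5799) · e^(0.0972·7/12)
= 153.9501 · e^0.056700 = 153.9501 × 1.058338 = A$162.93

A$162.93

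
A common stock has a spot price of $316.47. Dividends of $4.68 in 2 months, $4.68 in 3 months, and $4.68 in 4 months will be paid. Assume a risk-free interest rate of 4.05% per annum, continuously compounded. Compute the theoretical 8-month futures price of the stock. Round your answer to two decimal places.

PV(dividends) I = 4.68·e^(−0.0405·2/12) + 4.68·e^(−0.0405·3/12) + 4.68·e^(−0.0405·4/12)
I = 4.6485 + 4.6329 + 4.6172 = 13.8986
F = (S − I)·e^(rT) = (316.47 − 13.8986) · e^(0.0405·8/12)
= 302.5714 · e^0.027000 = 302.5714 × 1.027368 = $310.85

$310.85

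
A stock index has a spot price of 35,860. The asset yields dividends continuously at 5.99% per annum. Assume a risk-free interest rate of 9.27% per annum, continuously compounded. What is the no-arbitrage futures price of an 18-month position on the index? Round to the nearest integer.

37,668

F = S·e^((r − q)T) = 35860 · e^((0.0927 − 0.0599) × 18/12)
= 35860 · e^0.049200 = 35860 × 1.050430
F = 37,668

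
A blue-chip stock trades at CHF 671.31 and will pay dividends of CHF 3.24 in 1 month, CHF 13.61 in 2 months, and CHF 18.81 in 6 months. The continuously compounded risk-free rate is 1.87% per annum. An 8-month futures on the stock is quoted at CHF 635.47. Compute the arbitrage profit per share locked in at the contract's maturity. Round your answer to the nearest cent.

CHF 8.38 per share

PV(dividends) I = 3.24·e^(−0.0187·1/12) + 13.61·e^(−0.0187·2/12) + 18.81·e^(−0.0187·6/12) = 35.4375
Fair futures F* = (S − I)·e^(rT) = (671.31 − 35.4375)·e^0.012467 = 635.8725 × 1.012545 = 643.8495
Market CHF 635.47 < fair 643.8495: forward underpriced → reverse cash-and-carry (short the stock, invest proceeds at r, pay the dividends, go long the forward).
Profit at T = |F_mkt − F*| = |635.47 − 643.8495| = CHF 8.38 per share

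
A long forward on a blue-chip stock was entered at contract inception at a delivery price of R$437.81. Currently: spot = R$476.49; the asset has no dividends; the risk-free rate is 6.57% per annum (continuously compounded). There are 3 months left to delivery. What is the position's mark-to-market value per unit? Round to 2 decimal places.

Current fair forward for the remaining 3 months: F = S·e^(r·T), r = 0.0657
F = 476.49 · e^(0.0657 × 3/12) = 476.49 × 1.016561 = 484.3812
Value of long forward = (F − K)·e^(−rT) = (484.3812 − 437.81) · e^(−0.0657·3/12)
= 46.5712 × 0.983709 = 45.81

R$45.81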